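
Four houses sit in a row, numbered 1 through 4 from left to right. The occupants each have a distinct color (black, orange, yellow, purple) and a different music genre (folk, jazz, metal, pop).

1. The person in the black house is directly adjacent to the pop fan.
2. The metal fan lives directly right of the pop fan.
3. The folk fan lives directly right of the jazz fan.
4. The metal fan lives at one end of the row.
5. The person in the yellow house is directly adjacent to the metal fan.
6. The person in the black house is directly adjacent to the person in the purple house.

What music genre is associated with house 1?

The metal fan is in house 4 (clue 4).
Clue 5: the person in the yellow house is in house 3.
Clue 2 places the pop fan in house 3.
That leaves orange as the color for house 4.
House 1 music genre: only jazz fits.
House 2's music genre must be folk (nothing else left).
The person in the black house is in house 2 (clue 1).
From clue 6, the person in the purple house must be in house 1.
So: house 1 = purple/jazz, house 2 = black/folk, house 3 = yellow/pop, house 4 = orange/metal.

jazz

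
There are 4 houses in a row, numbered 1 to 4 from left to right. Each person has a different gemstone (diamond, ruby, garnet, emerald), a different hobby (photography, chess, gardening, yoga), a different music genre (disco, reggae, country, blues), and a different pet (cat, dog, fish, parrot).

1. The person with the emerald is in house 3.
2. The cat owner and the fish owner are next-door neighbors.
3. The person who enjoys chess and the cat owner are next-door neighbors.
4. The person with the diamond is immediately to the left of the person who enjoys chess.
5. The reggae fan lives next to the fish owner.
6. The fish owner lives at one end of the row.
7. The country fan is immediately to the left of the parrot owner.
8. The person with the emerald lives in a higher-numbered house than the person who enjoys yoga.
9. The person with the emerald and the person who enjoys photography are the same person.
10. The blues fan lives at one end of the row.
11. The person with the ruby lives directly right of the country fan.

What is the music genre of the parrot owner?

disco

Clue 1: the person with the emerald is in house 3.
Clue 9: the person who enjoys photography is in house 3.
The cat owner is in house 3 (clue 3).
Clue 4: the person with the diamond is in house 1.
From clue 4, the person who enjoys chess must be in house 2.
That leaves yoga as the hobby for house 1.
That leaves gardening as the hobby for house 4.
By clue 2, the fish owner is in house 4.
By clue 5, the reggae fan is in house 3.
House 1 music genre: only country fits.
The only music genre still possible for house 2 is disco.
House 4's music genre must be blues (nothing else left).
House 1's pet must be dog (nothing else left).
The only pet still possible for house 2 is parrot.
From clue 11, the person with the ruby must be in house 2.
The only gemstone still possible for house 4 is garnet.
So: house 1 = diamond/yoga/country/dog, house 2 = ruby/chess/disco/parrot, house 3 = emerald/photography/reggae/cat, house 4 = garnet/gardening/blues/fish.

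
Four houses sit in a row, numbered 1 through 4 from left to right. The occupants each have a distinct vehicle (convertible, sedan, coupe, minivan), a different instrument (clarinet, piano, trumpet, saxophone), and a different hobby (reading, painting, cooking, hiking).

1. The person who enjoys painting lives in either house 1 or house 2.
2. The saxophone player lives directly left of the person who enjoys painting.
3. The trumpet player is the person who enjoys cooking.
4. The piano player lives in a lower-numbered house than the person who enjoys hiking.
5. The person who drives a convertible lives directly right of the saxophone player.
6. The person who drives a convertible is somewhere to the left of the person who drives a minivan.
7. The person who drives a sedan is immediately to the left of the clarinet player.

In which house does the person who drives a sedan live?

3

The saxophone player is in house 1 (clue 2).
The person who enjoys painting is in house 2 (clue 2).
By clue 5, the person who drives a convertible is in house 2.
The only hobby still possible for house 1 is reading.
The person who drives a minivan is narrowed to house 3 or 4; consider each.
Placing it in house 3 leads to a contradiction, so it's in house 4.
The person who drives a coupe is narrowed to house 1 or 3; consider each.
Placing it in house 3 leads to a contradiction, so it's in house 1.
House 3 vehicle: only sedan fits.
From clue 7, the clarinet player must be in house 4.
That leaves piano as the instrument for house 2.
House 3's instrument must be trumpet (nothing else left).
From clue 3, the person who enjoys cooking must be in house 3.
So house 4 gets hiking for hobby.
So: house 1 = coupe/saxophone/reading, house 2 = convertible/piano/painting, house 3 = sedan/trumpet/cooking, house 4 = minivan/clarinet/hiking.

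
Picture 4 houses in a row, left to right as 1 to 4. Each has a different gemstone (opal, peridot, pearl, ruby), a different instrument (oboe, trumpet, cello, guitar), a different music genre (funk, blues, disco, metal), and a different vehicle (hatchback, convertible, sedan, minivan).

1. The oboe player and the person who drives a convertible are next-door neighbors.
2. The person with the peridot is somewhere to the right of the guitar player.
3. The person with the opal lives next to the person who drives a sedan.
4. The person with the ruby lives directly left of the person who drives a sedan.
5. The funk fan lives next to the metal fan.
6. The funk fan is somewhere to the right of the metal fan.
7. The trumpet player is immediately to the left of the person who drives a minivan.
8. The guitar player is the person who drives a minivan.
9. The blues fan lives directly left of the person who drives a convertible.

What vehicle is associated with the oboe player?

House 1's vehicle must be hatchback (nothing else left).
The person with the peridot is narrowed to house 3 or 4; consider each.
Placing it in house 4 leads to a contradiction, so it's in house 3.
The guitar player is in house 2 (clue 2).
From clue 8, the person who drives a minivan must be in house 2.
From clue 3, the person who drives a sedan must be in house 3.
Clue 4: the person with the ruby is in house 2.
House 1 gemstone: only pearl fits.
House 4's gemstone must be opal (nothing else left).
That leaves trumpet as the instrument for house 1.
House 4 vehicle: only convertible fits.
Clue 1 places the oboe player in house 3.
Clue 9 places the blues fan in house 3.
That leaves cello as the instrument for house 4.
By clue 5, the funk fan is in house 2.
The metal fan is in house 1 (clue 5).
House 4 music genre: only disco fits.
So: house 1 = pearl/trumpet/metal/hatchback, house 2 = ruby/guitar/funk/minivan, house 3 = peridot/oboe/blues/sedan, house 4 = opal/cello/disco/convertible.

sedan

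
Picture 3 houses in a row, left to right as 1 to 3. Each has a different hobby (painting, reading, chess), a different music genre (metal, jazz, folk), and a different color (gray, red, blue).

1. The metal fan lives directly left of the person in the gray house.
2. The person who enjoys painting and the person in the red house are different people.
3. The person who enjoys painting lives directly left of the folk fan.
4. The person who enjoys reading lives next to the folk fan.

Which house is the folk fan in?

2

The person who enjoys painting is narrowed to house 1 or 2; consider each.
Placing it in house 2 leads to a contradiction, so it's in house 1.
The folk fan is in house 2 (clue 3).
House 2's hobby must be chess (nothing else left).
House 3's hobby must be reading (nothing else left).
That leaves jazz as the music genre for house 3.
So house 1 gets blue for color.
Clue 1: the person in the gray house is in house 2.
So house 1 gets metal for music genre.
The only color still possible for house 3 is red.
So: house 1 = painting/metal/blue, house 2 = chess/folk/gray, house 3 = reading/jazz/red.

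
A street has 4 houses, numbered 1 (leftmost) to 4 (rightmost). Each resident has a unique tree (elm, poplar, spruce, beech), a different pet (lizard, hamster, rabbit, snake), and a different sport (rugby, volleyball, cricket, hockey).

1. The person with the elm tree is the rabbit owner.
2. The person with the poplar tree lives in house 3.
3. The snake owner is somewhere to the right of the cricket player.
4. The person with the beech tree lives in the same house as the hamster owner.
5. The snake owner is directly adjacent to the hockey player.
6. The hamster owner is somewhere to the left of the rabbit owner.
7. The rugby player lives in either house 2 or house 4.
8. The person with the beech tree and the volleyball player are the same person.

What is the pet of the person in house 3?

lizard

Clue 2 places the person with the poplar tree in house 3.
The person with the beech tree is narrowed to house 1 or 2; consider each.
Placing it in house 2 leads to a contradiction, so it's in house 1.
Clue 4 places the hamster owner in house 1.
From clue 8, the volleyball player must be in house 1.
The person with the elm tree is narrowed to house 2 or 4; consider each.
Placing it in house 4 leads to a contradiction, so it's in house 2.
From clue 1, the rabbit owner must be in house 2.
That leaves spruce as the tree for house 4.
The lizard owner is narrowed to house 3 or 4; consider each.
Placing it in house 4 leads to a contradiction, so it's in house 3.
House 4's pet must be snake (nothing else left).
By clue 5, the hockey player is in house 3.
That leaves rugby as the sport for house 4.
The only sport still possible for house 2 is cricket.
So: house 1 = beech/hamster/volleyball, house 2 = elm/rabbit/cricket, house 3 = poplar/lizard/hockey, house 4 = spruce/snake/rugby.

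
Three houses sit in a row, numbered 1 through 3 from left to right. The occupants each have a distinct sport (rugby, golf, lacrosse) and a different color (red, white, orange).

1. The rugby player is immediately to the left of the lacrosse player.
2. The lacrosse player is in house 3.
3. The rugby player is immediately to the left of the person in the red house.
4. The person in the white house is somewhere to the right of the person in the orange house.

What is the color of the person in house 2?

Clue 2 places the lacrosse player in house 3.
So house 1 gets orange for color.
Clue 1 places the rugby player in house 2.
Clue 3 places the person in the red house in house 3.
House 1's sport must be golf (nothing else left).
That leaves white as the color for house 2.
So: house 1 = golf/orange, house 2 = rugby/white, house 3 = lacrosse/red.

white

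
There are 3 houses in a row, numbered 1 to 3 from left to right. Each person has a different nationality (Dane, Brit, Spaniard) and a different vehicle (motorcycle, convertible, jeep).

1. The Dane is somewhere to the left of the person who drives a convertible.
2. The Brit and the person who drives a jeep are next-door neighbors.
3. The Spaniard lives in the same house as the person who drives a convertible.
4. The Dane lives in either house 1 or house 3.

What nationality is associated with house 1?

By clue 4, the Dane is in house 1.
The Brit is narrowed to house 2 or 3; consider each.
Placing it in house 3 leads to a contradiction, so it's in house 2.
The only nationality still possible for house 3 is Spaniard.
The person who drives a convertible is in house 3 (clue 3).
House 1's vehicle must be jeep (nothing else left).
That leaves motorcycle as the vehicle for house 2.
So: house 1 = Dane/jeep, house 2 = Brit/motorcycle, house 3 = Spaniard/convertible.

Dane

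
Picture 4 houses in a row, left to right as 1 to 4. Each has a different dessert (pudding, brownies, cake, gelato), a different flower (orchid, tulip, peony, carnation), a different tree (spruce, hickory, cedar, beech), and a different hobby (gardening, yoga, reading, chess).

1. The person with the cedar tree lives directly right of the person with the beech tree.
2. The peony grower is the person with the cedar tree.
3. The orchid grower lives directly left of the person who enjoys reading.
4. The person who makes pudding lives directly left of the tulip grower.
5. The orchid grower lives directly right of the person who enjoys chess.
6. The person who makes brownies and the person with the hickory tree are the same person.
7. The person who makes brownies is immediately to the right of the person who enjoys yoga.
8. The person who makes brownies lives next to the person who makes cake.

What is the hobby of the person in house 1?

House 1's flower must be carnation (nothing else left).
The orchid grower is narrowed to house 2 or 3; consider each.
Placing it in house 2 leads to a contradiction, so it's in house 3.
From clue 3, the person who enjoys reading must be in house 4.
From clue 5, the person who enjoys chess must be in house 2.
The person who makes brownies is narrowed to house 2 or 4; consider each.
Placing it in house 4 leads to a contradiction, so it's in house 2.
By clue 6, the person with the hickory tree is in house 2.
Clue 7: the person who enjoys yoga is in house 1.
The only dessert still possible for house 4 is gelato.
House 4's tree must be cedar (nothing else left).
That leaves gardening as the hobby for house 3.
Clue 1 places the person with the beech tree in house 3.
From clue 2, the peony grower must be in house 4.
So house 2 gets tulip for flower.
The only tree still possible for house 1 is spruce.
The person who makes pudding is in house 1 (clue 4).
House 3's dessert must be cake (nothing else left).
So: house 1 = pudding/carnation/spruce/yoga, house 2 = brownies/tulip/hickory/chess, house 3 = cake/orchid/beech/gardening, house 4 = gelato/peony/cedar/reading.

yoga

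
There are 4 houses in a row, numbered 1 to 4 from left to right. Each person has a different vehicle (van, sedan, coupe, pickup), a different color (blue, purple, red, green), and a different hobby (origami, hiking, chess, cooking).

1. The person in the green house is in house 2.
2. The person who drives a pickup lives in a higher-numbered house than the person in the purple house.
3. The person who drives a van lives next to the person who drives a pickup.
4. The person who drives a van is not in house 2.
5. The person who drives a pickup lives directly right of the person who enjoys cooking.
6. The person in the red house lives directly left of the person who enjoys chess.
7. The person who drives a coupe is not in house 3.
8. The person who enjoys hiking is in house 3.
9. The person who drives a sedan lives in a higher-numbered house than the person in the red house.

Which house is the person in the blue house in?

From clue 1, the person in the green house must be in house 2.
Clue 8: the person who enjoys hiking is in house 3.
The only color still possible for house 4 is blue.
Clue 2: the person in the purple house is in house 1.
So house 3 gets red for color.
From clue 6, the person who enjoys chess must be in house 4.
Clue 9 places the person who drives a sedan in house 4.
By clue 3, the person who drives a pickup is in house 2.
Clue 5: the person who enjoys cooking is in house 1.
That leaves van as the vehicle for house 3.
House 2's hobby must be origami (nothing else left).
The only vehicle still possible for house 1 is coupe.
So: house 1 = coupe/purple/cooking, house 2 = pickup/green/origami, house 3 = van/red/hiking, house 4 = sedan/blue/chess.

4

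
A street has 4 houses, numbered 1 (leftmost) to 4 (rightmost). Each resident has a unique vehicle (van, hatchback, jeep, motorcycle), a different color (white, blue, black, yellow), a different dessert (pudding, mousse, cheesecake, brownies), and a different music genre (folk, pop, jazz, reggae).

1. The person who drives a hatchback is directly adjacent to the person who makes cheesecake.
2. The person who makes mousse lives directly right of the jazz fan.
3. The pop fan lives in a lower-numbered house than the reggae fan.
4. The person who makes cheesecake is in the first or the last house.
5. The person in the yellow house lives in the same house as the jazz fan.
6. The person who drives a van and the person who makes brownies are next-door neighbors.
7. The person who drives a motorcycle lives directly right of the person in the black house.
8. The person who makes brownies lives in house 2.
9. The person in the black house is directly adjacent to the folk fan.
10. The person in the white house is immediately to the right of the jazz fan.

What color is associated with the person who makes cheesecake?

Clue 8: the person who makes brownies is in house 2.
The person who drives a hatchback is narrowed to house 2 or 3; consider each.
Placing it in house 3 leads to a contradiction, so it's in house 2.
Clue 1: the person who makes cheesecake is in house 1.
So house 1 gets blue for color.
So house 4 gets white for color.
Clue 10: the jazz fan is in house 3.
From clue 2, the person who makes mousse must be in house 4.
From clue 5, the person in the yellow house must be in house 3.
That leaves black as the color for house 2.
House 3 dessert: only pudding fits.
By clue 7, the person who drives a motorcycle is in house 3.
By clue 9, the folk fan is in house 1.
House 4 vehicle: only jeep fits.
House 2 music genre: only pop fits.
House 4 music genre: only reggae fits.
House 1 vehicle: only van fits.
So: house 1 = van/blue/cheesecake/folk, house 2 = hatchback/black/brownies/pop, house 3 = motorcycle/yellow/pudding/jazz, house 4 = jeep/white/mousse/reggae.

blue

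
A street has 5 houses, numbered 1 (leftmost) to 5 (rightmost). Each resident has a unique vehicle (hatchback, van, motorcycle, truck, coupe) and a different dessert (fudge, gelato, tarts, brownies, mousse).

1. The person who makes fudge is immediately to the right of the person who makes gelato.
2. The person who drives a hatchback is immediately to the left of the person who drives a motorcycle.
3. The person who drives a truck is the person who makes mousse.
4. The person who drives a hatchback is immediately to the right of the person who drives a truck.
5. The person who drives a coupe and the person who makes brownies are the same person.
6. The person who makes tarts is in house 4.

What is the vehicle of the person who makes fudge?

Clue 6 places the person who makes tarts in house 4.
The only dessert still possible for house 5 is brownies.
By clue 5, the person who drives a coupe is in house 5.
The only dessert still possible for house 3 is fudge.
The person who makes gelato is in house 2 (clue 1).
House 1 dessert: only mousse fits.
The person who drives a truck is in house 1 (clue 3).
By clue 4, the person who drives a hatchback is in house 2.
From clue 2, the person who drives a motorcycle must be in house 3.
House 4 vehicle: only van fits.
So: house 1 = truck/mousse, house 2 = hatchback/gelato, house 3 = motorcycle/fudge, house 4 = van/tarts, house 5 = coupe/brownies.

motorcycle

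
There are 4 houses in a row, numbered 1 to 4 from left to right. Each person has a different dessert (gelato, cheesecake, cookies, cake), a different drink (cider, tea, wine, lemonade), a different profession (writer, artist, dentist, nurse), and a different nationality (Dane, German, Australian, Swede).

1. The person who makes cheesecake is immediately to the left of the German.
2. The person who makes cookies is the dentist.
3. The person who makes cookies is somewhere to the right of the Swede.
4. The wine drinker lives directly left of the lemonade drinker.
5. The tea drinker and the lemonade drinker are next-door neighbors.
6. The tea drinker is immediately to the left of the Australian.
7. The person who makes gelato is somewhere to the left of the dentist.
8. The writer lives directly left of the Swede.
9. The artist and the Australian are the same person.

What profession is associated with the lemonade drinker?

The only nationality still possible for house 1 is Dane.
The person who makes cookies is narrowed to house 3 or 4; consider each.
Placing it in house 4 leads to a contradiction, so it's in house 3.
By clue 2, the dentist is in house 3.
Clue 3: the Swede is in house 2.
Clue 8 places the writer in house 1.
House 4's dessert must be cake (nothing else left).
Clue 1: the person who makes cheesecake is in house 2.
From clue 1, the German must be in house 3.
Clue 9: the artist is in house 4.
Clue 9: the Australian is in house 4.
That leaves gelato as the dessert for house 1.
The only profession still possible for house 2 is nurse.
From clue 6, the tea drinker must be in house 3.
Clue 4: the wine drinker is in house 1.
Clue 4: the lemonade drinker is in house 2.
So house 4 gets cider for drink.
So: house 1 = gelato/wine/writer/Dane, house 2 = cheesecake/lemonade/nurse/Swede, house 3 = cookies/tea/dentist/German, house 4 = cake/cider/artist/Australian.

nurse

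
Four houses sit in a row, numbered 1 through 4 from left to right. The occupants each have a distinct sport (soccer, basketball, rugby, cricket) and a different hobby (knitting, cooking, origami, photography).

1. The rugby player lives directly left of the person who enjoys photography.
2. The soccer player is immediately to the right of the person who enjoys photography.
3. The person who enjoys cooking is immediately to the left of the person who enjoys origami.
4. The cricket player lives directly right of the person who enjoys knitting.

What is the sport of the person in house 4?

That leaves origami as the hobby for house 4.
By clue 3, the person who enjoys cooking is in house 3.
That leaves knitting as the hobby for house 1.
That leaves photography as the hobby for house 2.
Clue 1: the rugby player is in house 1.
Clue 2 places the soccer player in house 3.
Clue 4: the cricket player is in house 2.
The only sport still possible for house 4 is basketball.
So: house 1 = rugby/knitting, house 2 = cricket/photography, house 3 = soccer/cooking, house 4 = basketball/origami.

basketball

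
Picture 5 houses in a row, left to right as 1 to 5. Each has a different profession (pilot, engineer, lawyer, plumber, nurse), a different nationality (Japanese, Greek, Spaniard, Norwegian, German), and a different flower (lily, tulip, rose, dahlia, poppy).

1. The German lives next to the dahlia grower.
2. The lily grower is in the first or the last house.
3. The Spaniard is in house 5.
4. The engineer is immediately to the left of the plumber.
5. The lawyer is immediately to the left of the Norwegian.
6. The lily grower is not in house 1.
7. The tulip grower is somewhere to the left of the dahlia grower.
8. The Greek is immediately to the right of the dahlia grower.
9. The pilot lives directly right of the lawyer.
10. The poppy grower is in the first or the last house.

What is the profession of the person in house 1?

The Spaniard is in house 5 (clue 3).
Clue 6: the lily grower is in house 5.
The only flower still possible for house 1 is poppy.
Clue 8 places the Greek in house 4.
Clue 8 places the dahlia grower in house 3.
House 4 flower: only rose fits.
By clue 1, the German is in house 2.
The only nationality still possible for house 1 is Japanese.
So house 3 gets Norwegian for nationality.
So house 2 gets tulip for flower.
The lawyer is in house 2 (clue 5).
The pilot is in house 3 (clue 9).
From clue 4, the engineer must be in house 4.
Clue 4: the plumber is in house 5.
House 1 profession: only nurse fits.
So: house 1 = nurse/Japanese/poppy, house 2 = lawyer/German/tulip, house 3 = pilot/Norwegian/dahlia, house 4 = engineer/Greek/rose, house 5 = plumber/Spaniard/lily.

nurse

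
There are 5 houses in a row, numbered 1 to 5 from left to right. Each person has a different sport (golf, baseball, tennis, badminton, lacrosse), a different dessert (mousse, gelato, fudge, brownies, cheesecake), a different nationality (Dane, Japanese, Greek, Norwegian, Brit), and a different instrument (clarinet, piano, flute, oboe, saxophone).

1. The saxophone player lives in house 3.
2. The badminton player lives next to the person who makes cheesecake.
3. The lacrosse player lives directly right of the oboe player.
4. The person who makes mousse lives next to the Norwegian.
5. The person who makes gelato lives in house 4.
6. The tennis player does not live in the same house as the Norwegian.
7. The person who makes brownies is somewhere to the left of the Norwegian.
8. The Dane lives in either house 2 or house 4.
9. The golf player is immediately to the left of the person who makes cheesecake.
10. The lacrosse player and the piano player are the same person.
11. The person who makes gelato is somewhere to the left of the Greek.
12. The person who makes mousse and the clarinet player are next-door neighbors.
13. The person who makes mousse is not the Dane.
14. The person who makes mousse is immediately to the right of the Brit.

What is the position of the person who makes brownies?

1

Clue 1 places the saxophone player in house 3.
Clue 5 places the person who makes gelato in house 4.
Clue 11 places the Greek in house 5.
The lacrosse player is narrowed to house 2 or 5; consider each.
Placing it in house 2 leads to a contradiction, so it's in house 5.
Clue 3 places the oboe player in house 4.
By clue 10, the piano player is in house 5.
The person who makes mousse is narrowed to house 2 or 3; consider each.
Placing it in house 3 leads to a contradiction, so it's in house 2.
By clue 4, the Norwegian is in house 3.
From clue 12, the clarinet player must be in house 1.
The Dane is in house 4 (clue 13).
Clue 14: the Brit is in house 1.
House 1 dessert: only brownies fits.
House 2 nationality: only Japanese fits.
So house 2 gets flute for instrument.
House 3's sport must be baseball (nothing else left).
The only sport still possible for house 1 is tennis.
The badminton player is narrowed to house 2 or 4; consider each.
Placing it in house 2 leads to a contradiction, so it's in house 4.
The only sport still possible for house 2 is golf.
By clue 9, the person who makes cheesecake is in house 3.
House 5's dessert must be fudge (nothing else left).
So: house 1 = tennis/brownies/Brit/clarinet, house 2 = golf/mousse/Japanese/flute, house 3 = baseball/cheesecake/Norwegian/saxophone, house 4 = badminton/gelato/Dane/oboe, house 5 = lacrosse/fudge/Greek/piano.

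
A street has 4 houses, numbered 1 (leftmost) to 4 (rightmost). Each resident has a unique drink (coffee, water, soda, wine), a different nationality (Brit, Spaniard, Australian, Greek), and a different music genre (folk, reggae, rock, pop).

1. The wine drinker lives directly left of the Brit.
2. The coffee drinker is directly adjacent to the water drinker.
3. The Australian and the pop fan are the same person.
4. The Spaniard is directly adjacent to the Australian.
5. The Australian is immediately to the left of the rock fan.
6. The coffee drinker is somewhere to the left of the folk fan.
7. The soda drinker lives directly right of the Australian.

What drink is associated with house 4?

soda

The coffee drinker is narrowed to house 1 or 2 or 3; consider each.
Placing it in house 2 and house 3 leads to a contradiction, so it's in house 1.
Clue 2 places the water drinker in house 2.
House 3 drink: only wine fits.
That leaves soda as the drink for house 4.
The Brit is in house 4 (clue 1).
By clue 7, the Australian is in house 3.
Clue 3 places the pop fan in house 3.
From clue 4, the Spaniard must be in house 2.
The rock fan is in house 4 (clue 5).
The only nationality still possible for house 1 is Greek.
House 1 music genre: only reggae fits.
So house 2 gets folk for music genre.
So: house 1 = coffee/Greek/reggae, house 2 = water/Spaniard/folk, house 3 = wine/Australian/pop, house 4 = soda/Brit/rock.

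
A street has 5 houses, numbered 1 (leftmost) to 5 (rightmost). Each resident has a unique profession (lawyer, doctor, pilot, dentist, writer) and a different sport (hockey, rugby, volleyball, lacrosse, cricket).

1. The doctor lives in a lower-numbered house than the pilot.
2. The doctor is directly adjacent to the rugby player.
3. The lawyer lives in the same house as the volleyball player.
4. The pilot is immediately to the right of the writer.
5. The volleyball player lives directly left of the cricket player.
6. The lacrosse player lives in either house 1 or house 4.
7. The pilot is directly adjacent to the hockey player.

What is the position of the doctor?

The lacrosse player is narrowed to house 1 or 4; consider each.
Placing it in house 1 leads to a contradiction, so it's in house 4.
House 5 profession: only dentist fits.
The only profession still possible for house 4 is pilot.
The only sport still possible for house 5 is hockey.
Clue 4: the writer is in house 3.
The doctor is narrowed to house 1 or 2; consider each.
Placing it in house 1 leads to a contradiction, so it's in house 2.
House 1 profession: only lawyer fits.
Clue 3 places the volleyball player in house 1.
The cricket player is in house 2 (clue 5).
House 3's sport must be rugby (nothing else left).
So: house 1 = lawyer/volleyball, house 2 = doctor/cricket, house 3 = writer/rugby, house 4 = pilot/lacrosse, house 5 = dentist/hockey.

2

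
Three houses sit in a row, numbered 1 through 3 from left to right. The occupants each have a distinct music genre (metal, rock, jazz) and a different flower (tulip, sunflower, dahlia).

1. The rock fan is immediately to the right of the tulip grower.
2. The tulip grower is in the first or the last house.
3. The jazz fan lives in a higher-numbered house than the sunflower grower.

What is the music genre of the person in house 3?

jazz

Clue 2: the tulip grower is in house 1.
The only music genre still possible for house 1 is metal.
That leaves sunflower as the flower for house 2.
House 3 flower: only dahlia fits.
Clue 1 places the rock fan in house 2.
Clue 3: the jazz fan is in house 3.
So: house 1 = metal/tulip, house 2 = rock/sunflower, house 3 = jazz/dahlia.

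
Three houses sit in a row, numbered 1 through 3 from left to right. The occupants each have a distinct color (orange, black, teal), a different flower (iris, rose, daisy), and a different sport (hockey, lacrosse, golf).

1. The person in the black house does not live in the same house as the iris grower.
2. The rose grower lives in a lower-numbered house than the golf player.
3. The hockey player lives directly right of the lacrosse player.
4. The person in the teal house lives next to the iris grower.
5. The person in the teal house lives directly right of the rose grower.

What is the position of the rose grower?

That leaves lacrosse as the sport for house 1.
Clue 3 places the hockey player in house 2.
House 3 sport: only golf fits.
The person in the teal house is narrowed to house 2 or 3; consider each.
Placing it in house 3 leads to a contradiction, so it's in house 2.
Clue 5: the rose grower is in house 1.
So house 2 gets daisy for flower.
The only flower still possible for house 3 is iris.
Clue 1 places the person in the black house in house 1.
So house 3 gets orange for color.
So: house 1 = black/rose/lacrosse, house 2 = teal/daisy/hockey, house 3 = orange/iris/golf.

1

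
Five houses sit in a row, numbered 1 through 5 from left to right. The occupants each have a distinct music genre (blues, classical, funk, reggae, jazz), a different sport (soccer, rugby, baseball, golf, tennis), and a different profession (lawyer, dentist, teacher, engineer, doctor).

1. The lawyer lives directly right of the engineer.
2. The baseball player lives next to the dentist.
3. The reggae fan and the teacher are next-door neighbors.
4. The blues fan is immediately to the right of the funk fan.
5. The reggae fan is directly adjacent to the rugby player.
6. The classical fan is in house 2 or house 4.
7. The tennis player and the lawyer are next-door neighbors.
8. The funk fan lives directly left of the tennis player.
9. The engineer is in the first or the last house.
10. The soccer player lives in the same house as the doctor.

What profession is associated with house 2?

lawyer

Clue 9: the engineer is in house 1.
By clue 1, the lawyer is in house 2.
From clue 7, the tennis player must be in house 3.
The funk fan is in house 2 (clue 8).
Clue 4 places the blues fan in house 3.
So house 1 gets jazz for music genre.
That leaves classical as the music genre for house 4.
The only music genre still possible for house 5 is reggae.
The only sport still possible for house 1 is golf.
From clue 3, the teacher must be in house 4.
Clue 5 places the rugby player in house 4.
That leaves baseball as the sport for house 2.
The only sport still possible for house 5 is soccer.
That leaves dentist as the profession for house 3.
House 5's profession must be doctor (nothing else left).
So: house 1 = jazz/golf/engineer, house 2 = funk/baseball/lawyer, house 3 = blues/tennis/dentist, house 4 = classical/rugby/teacher, house 5 = reggae/soccer/doctor.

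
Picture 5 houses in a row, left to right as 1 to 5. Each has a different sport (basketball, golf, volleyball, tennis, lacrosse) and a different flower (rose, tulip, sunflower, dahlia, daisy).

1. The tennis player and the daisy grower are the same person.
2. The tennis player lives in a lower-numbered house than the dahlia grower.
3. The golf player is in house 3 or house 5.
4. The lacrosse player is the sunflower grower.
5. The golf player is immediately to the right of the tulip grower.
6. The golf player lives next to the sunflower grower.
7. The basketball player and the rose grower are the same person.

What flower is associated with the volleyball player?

tulip

The golf player is narrowed to house 3 or 5; consider each.
Placing it in house 5 leads to a contradiction, so it's in house 3.
The tulip grower is in house 2 (clue 5).
House 4 flower: only sunflower fits.
From clue 1, the tennis player must be in house 1.
Clue 1 places the daisy grower in house 1.
Clue 4 places the lacrosse player in house 4.
The only sport still possible for house 2 is volleyball.
House 5 sport: only basketball fits.
The only flower still possible for house 3 is dahlia.
The only flower still possible for house 5 is rose.
So: house 1 = tennis/daisy, house 2 = volleyball/tulip, house 3 = golf/dahlia, house 4 = lacrosse/sunflower, house 5 = basketball/rose.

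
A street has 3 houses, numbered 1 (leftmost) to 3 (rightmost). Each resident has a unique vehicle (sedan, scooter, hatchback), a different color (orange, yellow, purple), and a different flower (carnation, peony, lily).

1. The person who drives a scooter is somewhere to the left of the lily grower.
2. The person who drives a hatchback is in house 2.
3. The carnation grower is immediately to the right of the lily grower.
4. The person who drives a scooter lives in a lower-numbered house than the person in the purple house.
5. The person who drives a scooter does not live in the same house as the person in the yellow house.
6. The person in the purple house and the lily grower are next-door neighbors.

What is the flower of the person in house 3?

Clue 2: the person who drives a hatchback is in house 2.
Clue 3: the carnation grower is in house 3.
Clue 3: the lily grower is in house 2.
From clue 6, the person in the purple house must be in house 3.
That leaves sedan as the vehicle for house 3.
So house 1 gets peony for flower.
By clue 5, the person in the yellow house is in house 2.
The only vehicle still possible for house 1 is scooter.
That leaves orange as the color for house 1.
So: house 1 = scooter/orange/peony, house 2 = hatchback/yellow/lily, house 3 = sedan/purple/carnation.

carnation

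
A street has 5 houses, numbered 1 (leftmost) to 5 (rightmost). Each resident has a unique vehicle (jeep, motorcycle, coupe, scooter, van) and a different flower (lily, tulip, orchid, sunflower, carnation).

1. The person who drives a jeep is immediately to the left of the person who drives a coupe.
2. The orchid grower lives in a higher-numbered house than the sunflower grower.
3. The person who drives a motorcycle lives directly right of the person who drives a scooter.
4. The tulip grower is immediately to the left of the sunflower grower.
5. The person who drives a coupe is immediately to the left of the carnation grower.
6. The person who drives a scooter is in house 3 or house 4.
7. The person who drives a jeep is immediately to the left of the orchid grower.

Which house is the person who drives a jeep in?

2

That leaves van as the vehicle for house 1.
House 5 vehicle: only motorcycle fits.
The person who drives a scooter is in house 4 (clue 3).
That leaves jeep as the vehicle for house 2.
House 3 vehicle: only coupe fits.
Clue 5: the carnation grower is in house 4.
Clue 7: the orchid grower is in house 3.
House 2's flower must be sunflower (nothing else left).
House 5's flower must be lily (nothing else left).
House 1's flower must be tulip (nothing else left).
So: house 1 = van/tulip, house 2 = jeep/sunflower, house 3 = coupe/orchid, house 4 = scooter/carnation, house 5 = motorcycle/lily.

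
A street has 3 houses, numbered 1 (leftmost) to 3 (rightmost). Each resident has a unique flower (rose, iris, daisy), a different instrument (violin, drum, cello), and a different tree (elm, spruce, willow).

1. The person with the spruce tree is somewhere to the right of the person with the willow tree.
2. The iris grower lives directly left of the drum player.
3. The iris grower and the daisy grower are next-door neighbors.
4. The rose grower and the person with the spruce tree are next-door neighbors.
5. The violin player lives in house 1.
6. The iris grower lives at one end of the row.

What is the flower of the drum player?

By clue 5, the violin player is in house 1.
Clue 6 places the iris grower in house 1.
By clue 2, the drum player is in house 2.
Clue 3 places the daisy grower in house 2.
The only flower still possible for house 3 is rose.
That leaves cello as the instrument for house 3.
By clue 4, the person with the spruce tree is in house 2.
House 1 tree: only willow fits.
That leaves elm as the tree for house 3.
So: house 1 = iris/violin/willow, house 2 = daisy/drum/spruce, house 3 = rose/cello/elm.

daisy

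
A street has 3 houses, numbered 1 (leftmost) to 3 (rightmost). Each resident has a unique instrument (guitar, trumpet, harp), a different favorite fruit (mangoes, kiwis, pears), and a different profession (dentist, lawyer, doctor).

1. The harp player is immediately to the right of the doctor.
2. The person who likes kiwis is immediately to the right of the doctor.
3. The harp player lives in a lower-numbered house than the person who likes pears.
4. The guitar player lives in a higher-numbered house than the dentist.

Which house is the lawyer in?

3

By clue 3, the harp player is in house 2.
Clue 3: the person who likes pears is in house 3.
House 1 instrument: only trumpet fits.
That leaves guitar as the instrument for house 3.
That leaves mangoes as the favorite fruit for house 1.
House 2's favorite fruit must be kiwis (nothing else left).
That leaves lawyer as the profession for house 3.
By clue 1, the doctor is in house 1.
House 2's profession must be dentist (nothing else left).
So: house 1 = trumpet/mangoes/doctor, house 2 = harp/kiwis/dentist, house 3 = guitar/pears/lawyer.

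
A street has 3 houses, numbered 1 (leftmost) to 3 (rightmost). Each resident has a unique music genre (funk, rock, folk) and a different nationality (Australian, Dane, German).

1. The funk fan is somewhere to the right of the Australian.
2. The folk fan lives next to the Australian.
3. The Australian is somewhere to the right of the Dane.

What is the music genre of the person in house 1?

The Australian is in house 2 (clue 3).
The Dane is in house 1 (clue 3).
That leaves German as the nationality for house 3.
Clue 1 places the funk fan in house 3.
House 1 music genre: only folk fits.
The only music genre still possible for house 2 is rock.
So: house 1 = folk/Dane, house 2 = rock/Australian, house 3 = funk/German.

folk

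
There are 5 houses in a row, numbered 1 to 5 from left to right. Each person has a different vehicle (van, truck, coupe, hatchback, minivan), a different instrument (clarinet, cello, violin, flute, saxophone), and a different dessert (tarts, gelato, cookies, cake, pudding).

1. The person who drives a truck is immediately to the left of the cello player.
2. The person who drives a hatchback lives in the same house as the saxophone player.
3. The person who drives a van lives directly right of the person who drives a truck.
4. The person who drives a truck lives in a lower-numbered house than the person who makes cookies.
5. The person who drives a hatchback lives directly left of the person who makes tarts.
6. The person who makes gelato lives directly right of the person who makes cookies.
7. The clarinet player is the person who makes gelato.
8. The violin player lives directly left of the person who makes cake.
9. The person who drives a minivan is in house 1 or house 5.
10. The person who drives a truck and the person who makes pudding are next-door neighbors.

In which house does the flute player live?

The only dessert still possible for house 1 is pudding.
The person who drives a truck is in house 2 (clue 10).
The cello player is in house 3 (clue 1).
Clue 3: the person who drives a van is in house 3.
The person who drives a hatchback is narrowed to house 1 or 4; consider each.
Placing it in house 4 leads to a contradiction, so it's in house 1.
The saxophone player is in house 1 (clue 2).
The person who makes tarts is in house 2 (clue 5).
House 4's vehicle must be coupe (nothing else left).
That leaves minivan as the vehicle for house 5.
The clarinet player is narrowed to house 4 or 5; consider each.
Placing it in house 4 leads to a contradiction, so it's in house 5.
By clue 7, the person who makes gelato is in house 5.
House 3 dessert: only cake fits.
House 4 dessert: only cookies fits.
From clue 8, the violin player must be in house 2.
That leaves flute as the instrument for house 4.
So: house 1 = hatchback/saxophone/pudding, house 2 = truck/violin/tarts, house 3 = van/cello/cake, house 4 = coupe/flute/cookies, house 5 = minivan/clarinet/gelato.

4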